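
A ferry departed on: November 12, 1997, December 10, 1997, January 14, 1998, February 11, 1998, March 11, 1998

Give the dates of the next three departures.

April 8, 1998; May 13, 1998; June 10, 1998

Gaps: 28, 35, 28, 28 days — a mix of 28 and 35. Every date is a Wednesday.
Each is the 2nd Wednesday of its month.
April 1998 — 2nd Wednesday is April 8, 1998.
2nd Wednesday of May 1998: May 13, 1998.
June 1998 — 2nd Wednesday is June 10, 1998.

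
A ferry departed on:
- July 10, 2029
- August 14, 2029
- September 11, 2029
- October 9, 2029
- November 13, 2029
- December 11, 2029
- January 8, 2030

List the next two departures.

Gaps: 35, 28, 28, 35, 28, 28 days — a mix of 28 and 35. Every date is a Tuesday.
Each is the 2nd Tuesday of its month.
2nd Tuesday of February 2030: February 12, 2030.
March 2030 — 2nd Tuesday is March 12, 2030.

February 12, 2030; March 12, 2030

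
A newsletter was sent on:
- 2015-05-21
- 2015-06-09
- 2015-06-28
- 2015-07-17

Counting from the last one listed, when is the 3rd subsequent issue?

The spacing is 19, 19, 19 days — always 19 days.
2015-07-17 + 19 days = 2015-08-05.
2015-08-05 + 19 days = 2015-08-24.
2015-08-24 + 19 days = 2015-09-12.

2015-09-12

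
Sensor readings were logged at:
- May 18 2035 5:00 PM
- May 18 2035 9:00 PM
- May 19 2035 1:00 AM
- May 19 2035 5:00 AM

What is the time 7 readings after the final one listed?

Gaps: 4, 4, 4 hours — each event is 4 hours after the previous one.
May 19 2035 5:00 AM + 4 h = May 19 2035 9:00 AM.
May 19 2035 9:00 AM + 4 h = May 19 2035 1:00 PM.
May 19 2035 1:00 PM + 4 h = May 19 2035 5:00 PM.
May 19 2035 5:00 PM + 4 h = May 19 2035 9:00 PM.
May 19 2035 9:00 PM + 4 h = May 20 2035 1:00 AM.
May 20 2035 1:00 AM + 4 h = May 20 2035 5:00 AM.
May 20 2035 5:00 AM + 4 h = May 20 2035 9:00 AM.

May 20 2035 9:00 AM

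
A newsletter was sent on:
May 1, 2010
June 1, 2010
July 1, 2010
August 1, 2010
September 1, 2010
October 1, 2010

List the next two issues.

Gaps: 31, 30, 31, 31, 30 days — not constant. Every event is on the 1st of the month.
Pattern: the 1st of each month.
Next: November 2010 → November 1, 2010.
December 2010: December 1, 2010.

November 1, 2010; December 1, 2010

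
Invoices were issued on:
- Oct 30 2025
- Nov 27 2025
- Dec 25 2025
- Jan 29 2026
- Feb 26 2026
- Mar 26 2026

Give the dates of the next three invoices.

Every date is a Thursday; gaps 28, 28, 35, 28, 28 days.
Each is the last Thursday of its month (at least one falls on the 29th or later, ruling out '4th Thursday').
April 2026 ends with Thursday Apr 30 2026.
Last Thursday of May 2026: May 28 2026.
June 2026 ends with Thursday Jun 25 2026.

Apr 30 2026, May 28 2026, Jun 25 2026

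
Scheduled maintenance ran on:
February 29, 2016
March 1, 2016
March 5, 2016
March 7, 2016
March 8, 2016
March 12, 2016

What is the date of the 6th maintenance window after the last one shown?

March 26, 2016

Gaps: 1, 4, 2, 1, 4 days — not constant, but cyclic with period 3.
The events fall on every Monday, Tuesday and Saturday.
Next Monday: March 14, 2016.
Next Tuesday: March 15, 2016.
The following Saturday is March 19, 2016.
Next Monday: March 21, 2016.
Next Tuesday: March 22, 2016.
The following Saturday is March 26, 2016.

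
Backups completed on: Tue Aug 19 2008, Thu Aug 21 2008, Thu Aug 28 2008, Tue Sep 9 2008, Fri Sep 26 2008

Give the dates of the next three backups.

Intervals are 2, 7, 12, 17 days — an arithmetic progression with common difference 5.
Next gap: 22 days. Fri Sep 26 2008 + 22 days = Sat Oct 18 2008.
Next gap: 27 days. Sat Oct 18 2008 + 27 days = Fri Nov 14 2008.
Next gap: 32 days. Fri Nov 14 2008 + 32 days = Tue Dec 16 2008.

Sat Oct 18 2008, Fri Nov 14 2008, Tue Dec 16 2008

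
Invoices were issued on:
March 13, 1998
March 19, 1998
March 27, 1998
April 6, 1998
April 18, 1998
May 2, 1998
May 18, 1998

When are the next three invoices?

Gaps: 6, 8, 10, 12, 14, 16 days — each gap is 2 larger than the previous one.
Next gap: 18 days. May 18, 1998 + 18 days = June 5, 1998.
Next gap: 20 days. June 5, 1998 + 20 days = June 25, 1998.
Next gap: 22 days. June 25, 1998 + 22 days = July 17, 1998.

June 5, 1998; June 25, 1998; July 17, 1998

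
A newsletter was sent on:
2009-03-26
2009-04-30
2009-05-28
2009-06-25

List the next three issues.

All Thursdays; the gaps (35, 28, 28) vary with month length.
This is the last Thursday of each month.
July 2009 ends with Thursday 2009-07-30.
Last Thursday of August 2009: 2009-08-27.
September 2009 ends with Thursday 2009-09-24.

2009-07-30, 2009-08-27, 2009-09-24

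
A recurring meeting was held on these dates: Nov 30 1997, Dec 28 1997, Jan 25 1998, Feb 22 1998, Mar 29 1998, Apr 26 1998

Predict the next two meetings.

All Sundays; the gaps (28, 28, 28, 35, 28) vary with month length.
This is the last Sunday of each month.
Last Sunday of May 1998: May 31 1998.
June 1998 ends with Sunday Jun 28 1998.

May 31 1998, Jun 28 1998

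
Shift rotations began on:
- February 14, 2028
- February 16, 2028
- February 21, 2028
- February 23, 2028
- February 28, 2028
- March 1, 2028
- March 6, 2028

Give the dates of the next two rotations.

The gap pattern 2, 5, 2, 5, 2, 5 repeats every 2 events.
These are the Mondays and Wednesdays of each week.
The following Wednesday is March 8, 2028.
Next Monday: March 13, 2028.

March 8, 2028; March 13, 2028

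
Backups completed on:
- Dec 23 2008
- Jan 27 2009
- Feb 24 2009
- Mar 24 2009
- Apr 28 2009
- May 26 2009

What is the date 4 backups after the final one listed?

Gaps: 35, 28, 28, 35, 28 days — a mix of 28 and 35. Every date is a Tuesday.
Each is the 4th Tuesday of its month.
4th Tuesday of June 2009: Jun 23 2009.
July 2009 — 4th Tuesday is Jul 28 2009.
4th Tuesday of August 2009: Aug 25 2009.
September 2009 — 4th Tuesday is Sep 22 2009.

Sep 22 2009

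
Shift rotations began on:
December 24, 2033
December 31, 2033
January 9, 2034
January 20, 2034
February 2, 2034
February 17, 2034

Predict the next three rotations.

The spacing grows by 2 each time: 7, 9, 11, 13, 15 days.
Next gap: 17 days. February 17, 2034 + 17 days = March 6, 2034.
Next gap: 19 days. March 6, 2034 + 19 days = March 25, 2034.
Next gap: 21 days. March 25, 2034 + 21 days = April 15, 2034.

March 6, 2034; March 25, 2034; April 15, 2034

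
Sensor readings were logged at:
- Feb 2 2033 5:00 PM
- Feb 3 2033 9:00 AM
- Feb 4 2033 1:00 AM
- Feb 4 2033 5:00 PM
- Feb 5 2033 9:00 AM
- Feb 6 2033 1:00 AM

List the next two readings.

Feb 6 2033 5:00 PM, Feb 7 2033 9:00 AM

The interval is a steady 16 hours (16, 16, 16, 16, 16).
Feb 6 2033 1:00 AM + 16 h = Feb 6 2033 5:00 PM.
Feb 6 2033 5:00 PM + 16 h = Feb 7 2033 9:00 AM.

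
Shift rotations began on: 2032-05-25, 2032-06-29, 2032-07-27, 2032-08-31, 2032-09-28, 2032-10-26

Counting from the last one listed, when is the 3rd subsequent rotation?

These are Tuesdays with 35, 28, 35, 28, 28-day gaps.
Each is the final Tuesday of its month — 2032-06-29 is past the 28th, so '4th Tuesday' doesn't fit.
Last Tuesday of November 2032: 2032-11-30.
Last Tuesday of December 2032: 2032-12-28.
Last Tuesday of January 2033: 2033-01-25.

2033-01-25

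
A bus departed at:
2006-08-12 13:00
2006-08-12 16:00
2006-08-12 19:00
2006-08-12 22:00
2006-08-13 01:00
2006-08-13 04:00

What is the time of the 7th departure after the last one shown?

2006-08-14 01:00

Gaps: 3, 3, 3, 3, 3 hours — each event is 3 hours after the previous one.
2006-08-13 04:00 + 3 h = 2006-08-13 07:00.
2006-08-13 07:00 + 3 h = 2006-08-13 10:00.
2006-08-13 10:00 + 3 h = 2006-08-13 13:00.
2006-08-13 13:00 + 3 h = 2006-08-13 16:00.
2006-08-13 16:00 + 3 h = 2006-08-13 19:00.
2006-08-13 19:00 + 3 h = 2006-08-13 22:00.
2006-08-13 22:00 + 3 h = 2006-08-14 01:00.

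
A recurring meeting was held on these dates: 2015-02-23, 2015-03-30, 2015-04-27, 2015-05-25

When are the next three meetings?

These are Mondays with 35, 28, 28-day gaps.
Each is the final Monday of its month — 2015-03-30 is past the 28th, so '4th Monday' doesn't fit.
June 2015 ends with Monday 2015-06-29.
Last Monday of July 2015: 2015-07-27.
August 2015 ends with Monday 2015-08-31.

2015-06-29, 2015-07-27, 2015-08-31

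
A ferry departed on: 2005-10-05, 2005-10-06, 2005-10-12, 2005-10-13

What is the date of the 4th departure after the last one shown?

2005-10-27

Every event lands on a Wednesday or Thursday (gaps cycle 1, 6, 1).
So the schedule is: every Wednesday and Thursday.
The following Wednesday is 2005-10-19.
Next Thursday: 2005-10-20.
The following Wednesday is 2005-10-26.
Next Thursday: 2005-10-27.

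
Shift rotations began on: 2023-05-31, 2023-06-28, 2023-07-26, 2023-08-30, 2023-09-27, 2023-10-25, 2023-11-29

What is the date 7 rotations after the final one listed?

2024-06-26

Every date is a Wednesday; gaps 28, 28, 35, 28, 28, 35 days.
Each is the last Wednesday of its month (at least one falls on the 29th or later, ruling out '4th Wednesday').
Last Wednesday of December 2023: 2023-12-27.
Last Wednesday of January 2024: 2024-01-31.
Last Wednesday of February 2024: 2024-02-28.
March 2024 ends with Wednesday 2024-03-27.
Last Wednesday of April 2024: 2024-04-24.
May 2024 ends with Wednesday 2024-05-29.
June 2024 ends with Wednesday 2024-06-26.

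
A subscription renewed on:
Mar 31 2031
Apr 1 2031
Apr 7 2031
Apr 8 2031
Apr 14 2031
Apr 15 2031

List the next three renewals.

The gap pattern 1, 6, 1, 6, 1 repeats every 2 events.
These are the Mondays and Tuesdays of each week.
Next Monday: Apr 21 2031.
The following Tuesday is Apr 22 2031.
The following Monday is Apr 28 2031.

Apr 21 2031, Apr 22 2031, Apr 28 2031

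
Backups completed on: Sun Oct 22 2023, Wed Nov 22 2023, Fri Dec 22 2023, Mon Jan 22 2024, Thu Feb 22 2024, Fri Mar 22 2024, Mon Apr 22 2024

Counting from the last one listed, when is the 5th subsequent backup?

Gaps: 31, 30, 31, 31, 29, 31 days — not constant. Every event is on the 22nd of the month.
Pattern: the 22nd of each month.
May 2024: Wed May 22 2024.
Next: June 2024 → Sat Jun 22 2024.
July 2024: Mon Jul 22 2024.
Next: August 2024 → Thu Aug 22 2024.
September 2024: Sun Sep 22 2024.

Sun Sep 22 2024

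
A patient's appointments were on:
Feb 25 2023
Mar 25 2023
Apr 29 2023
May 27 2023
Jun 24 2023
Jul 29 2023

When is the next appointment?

Aug 26 2023

All Saturdays; the gaps (28, 35, 28, 28, 35) vary with month length.
This is the last Saturday of each month.
Last Saturday of August 2023: Aug 26 2023.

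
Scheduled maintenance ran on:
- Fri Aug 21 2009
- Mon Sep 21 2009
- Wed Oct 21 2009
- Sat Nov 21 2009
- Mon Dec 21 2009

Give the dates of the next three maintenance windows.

Thu Jan 21 2010, Sun Feb 21 2010, Sun Mar 21 2010

The day-of-month is always 21 (31, 30, 31, 30 days between events).
So this recurs on the 21st of each month.
January 2010: Thu Jan 21 2010.
February 2010: Sun Feb 21 2010.
Next: March 2010 → Sun Mar 21 2010.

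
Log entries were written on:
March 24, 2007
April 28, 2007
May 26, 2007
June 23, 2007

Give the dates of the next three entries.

Gaps: 35, 28, 28 days — a mix of 28 and 35. Every date is a Saturday.
Each is the 4th Saturday of its month.
4th Saturday of July 2007: July 28, 2007.
4th Saturday of August 2007: August 25, 2007.
4th Saturday of September 2007: September 22, 2007.

July 28, 2007; August 25, 2007; September 22, 2007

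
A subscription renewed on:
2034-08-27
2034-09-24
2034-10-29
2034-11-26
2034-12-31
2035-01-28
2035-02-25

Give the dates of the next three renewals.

2035-03-25, 2035-04-29, 2035-05-27

All Sundays; the gaps (28, 35, 28, 35, 28, 28) vary with month length.
This is the last Sunday of each month.
Last Sunday of March 2035: 2035-03-25.
Last Sunday of April 2035: 2035-04-29.
Last Sunday of May 2035: 2035-05-27.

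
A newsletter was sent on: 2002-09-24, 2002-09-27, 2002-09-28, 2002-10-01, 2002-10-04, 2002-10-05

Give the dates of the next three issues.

Every event lands on a Tuesday or Friday or Saturday (gaps cycle 3, 1, 3, 3, 1).
So the schedule is: every Tuesday, Friday and Saturday.
Next Tuesday: 2002-10-08.
Next Friday: 2002-10-11.
The following Saturday is 2002-10-12.

2002-10-08, 2002-10-11, 2002-10-12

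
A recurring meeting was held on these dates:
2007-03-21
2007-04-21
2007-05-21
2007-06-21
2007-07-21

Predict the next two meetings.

2007-08-21, 2007-09-21

Gaps: 31, 30, 31, 30 days — not constant. Every event is on the 21st of the month.
Pattern: the 21st of each month.
August 2007: 2007-08-21.
Next: September 2007 → 2007-09-21.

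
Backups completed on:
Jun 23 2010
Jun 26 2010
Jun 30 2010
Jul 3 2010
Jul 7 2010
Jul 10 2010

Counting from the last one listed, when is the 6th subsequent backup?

Jul 31 2010

Gaps: 3, 4, 3, 4, 3 days — not constant, but cyclic with period 2.
The events fall on every Wednesday and Saturday.
Next Wednesday: Jul 14 2010.
Next Saturday: Jul 17 2010.
The following Wednesday is Jul 21 2010.
The following Saturday is Jul 24 2010.
The following Wednesday is Jul 28 2010.
The following Saturday is Jul 31 2010.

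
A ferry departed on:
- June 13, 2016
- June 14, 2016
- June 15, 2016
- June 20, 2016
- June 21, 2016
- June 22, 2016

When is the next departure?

Every event lands on a Monday or Tuesday or Wednesday (gaps cycle 1, 1, 5, 1, 1).
So the schedule is: every Monday, Tuesday and Wednesday.
Next Monday: June 27, 2016.

June 27, 2016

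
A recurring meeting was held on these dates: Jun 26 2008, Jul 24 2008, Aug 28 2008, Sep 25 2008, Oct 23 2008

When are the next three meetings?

All dates are Thursdays, 28, 35, 28, 28 days apart.
Specifically, the 4th Thursday of each month.
4th Thursday of November 2008: Nov 27 2008.
December 2008 — 4th Thursday is Dec 25 2008.
4th Thursday of January 2009: Jan 22 2009.

Nov 27 2008, Dec 25 2008, Jan 22 2009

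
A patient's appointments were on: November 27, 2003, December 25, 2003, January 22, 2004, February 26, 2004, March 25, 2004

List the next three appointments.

April 22, 2004; May 27, 2004; June 24, 2004

All dates are Thursdays, 28, 28, 35, 28 days apart.
Specifically, the 4th Thursday of each month.
4th Thursday of April 2004: April 22, 2004.
4th Thursday of May 2004: May 27, 2004.
4th Thursday of June 2004: June 24, 2004.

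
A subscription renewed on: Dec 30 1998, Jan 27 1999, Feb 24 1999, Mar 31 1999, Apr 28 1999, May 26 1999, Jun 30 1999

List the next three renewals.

All Wednesdays; the gaps (28, 28, 35, 28, 28, 35) vary with month length.
This is the last Wednesday of each month.
Last Wednesday of July 1999: Jul 28 1999.
August 1999 ends with Wednesday Aug 25 1999.
September 1999 ends with Wednesday Sep 29 1999.

Jul 28 1999, Aug 25 1999, Sep 29 1999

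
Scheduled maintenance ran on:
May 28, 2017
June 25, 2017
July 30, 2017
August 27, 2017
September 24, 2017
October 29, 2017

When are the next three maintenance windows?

November 26, 2017; December 31, 2017; January 28, 2018

Every date is a Sunday; gaps 28, 35, 28, 28, 35 days.
Each is the last Sunday of its month (at least one falls on the 29th or later, ruling out '4th Sunday').
Last Sunday of November 2017: November 26, 2017.
Last Sunday of December 2017: December 31, 2017.
Last Sunday of January 2018: January 28, 2018.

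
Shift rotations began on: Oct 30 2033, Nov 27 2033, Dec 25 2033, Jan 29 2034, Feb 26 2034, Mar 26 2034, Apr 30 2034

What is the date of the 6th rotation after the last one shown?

Oct 29 2034

All Sundays; the gaps (28, 28, 35, 28, 28, 35) vary with month length.
This is the last Sunday of each month.
Last Sunday of May 2034: May 28 2034.
Last Sunday of June 2034: Jun 25 2034.
Last Sunday of July 2034: Jul 30 2034.
August 2034 ends with Sunday Aug 27 2034.
Last Sunday of September 2034: Sep 24 2034.
Last Sunday of October 2034: Oct 29 2034.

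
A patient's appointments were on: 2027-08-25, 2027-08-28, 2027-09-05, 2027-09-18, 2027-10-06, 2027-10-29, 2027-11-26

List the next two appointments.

Intervals are 3, 8, 13, 18, 23, 28 days — an arithmetic progression with common difference 5.
Next gap: 33 days. 2027-11-26 + 33 days = 2027-12-29.
Next gap: 38 days. 2027-12-29 + 38 days = 2028-02-05.

2027-12-29, 2028-02-05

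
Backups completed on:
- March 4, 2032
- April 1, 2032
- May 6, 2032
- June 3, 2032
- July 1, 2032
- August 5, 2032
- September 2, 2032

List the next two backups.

October 7, 2032; November 4, 2032

Gaps: 28, 35, 28, 28, 35, 28 days — a mix of 28 and 35. Every date is a Thursday.
Each is the 1st Thursday of its month.
October 2032 — 1st Thursday is October 7, 2032.
November 2032 — 1st Thursday is November 4, 2032.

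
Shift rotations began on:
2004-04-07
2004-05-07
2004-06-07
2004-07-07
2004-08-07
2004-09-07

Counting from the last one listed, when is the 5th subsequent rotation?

2005-02-07

Each date is the 7th; the gaps (30, 31, 30, 31, 31) track the month lengths.
The rule is the 7th of each month.
October 2004: 2004-10-07.
November 2004: 2004-11-07.
Next: December 2004 → 2004-12-07.
Next: January 2005 → 2005-01-07.
Next: February 2005 → 2005-02-07.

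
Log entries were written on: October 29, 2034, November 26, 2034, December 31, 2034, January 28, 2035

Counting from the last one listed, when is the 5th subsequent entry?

June 24, 2035

These are Sundays with 28, 35, 28-day gaps.
Each is the final Sunday of its month — October 29, 2034 is past the 28th, so '4th Sunday' doesn't fit.
Last Sunday of February 2035: February 25, 2035.
March 2035 ends with Sunday March 25, 2035.
April 2035 ends with Sunday April 29, 2035.
Last Sunday of May 2035: May 27, 2035.
June 2035 ends with Sunday June 24, 2035.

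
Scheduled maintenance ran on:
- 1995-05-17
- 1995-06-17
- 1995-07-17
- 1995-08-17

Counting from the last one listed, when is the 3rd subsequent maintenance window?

Each date is the 17th; the gaps (31, 30, 31) track the month lengths.
The rule is the 17th of each month.
Next: September 1995 → 1995-09-17.
Next: October 1995 → 1995-10-17.
November 1995: 1995-11-17.

1995-11-17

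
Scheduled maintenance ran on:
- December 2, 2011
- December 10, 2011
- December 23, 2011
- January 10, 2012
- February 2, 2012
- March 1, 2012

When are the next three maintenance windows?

Intervals are 8, 13, 18, 23, 28 days — an arithmetic progression with common difference 5.
Next gap: 33 days. March 1, 2012 + 33 days = April 3, 2012.
Next gap: 38 days. April 3, 2012 + 38 days = May 11, 2012.
Next gap: 43 days. May 11, 2012 + 43 days = June 23, 2012.

April 3, 2012; May 11, 2012; June 23, 2012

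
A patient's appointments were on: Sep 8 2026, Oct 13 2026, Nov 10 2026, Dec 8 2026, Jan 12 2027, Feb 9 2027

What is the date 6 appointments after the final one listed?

These are Tuesdays at 28- or 35-day spacing (35, 28, 28, 35, 28).
The pattern: 2nd Tuesday of the month.
March 2027 — 2nd Tuesday is Mar 9 2027.
April 2027 — 2nd Tuesday is Apr 13 2027.
2nd Tuesday of May 2027: May 11 2027.
2nd Tuesday of June 2027: Jun 8 2027.
July 2027 — 2nd Tuesday is Jul 13 2027.
2nd Tuesday of August 2027: Aug 10 2027.

Aug 10 2027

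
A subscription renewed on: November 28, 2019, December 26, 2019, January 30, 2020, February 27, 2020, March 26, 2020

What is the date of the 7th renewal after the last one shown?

All Thursdays; the gaps (28, 35, 28, 28) vary with month length.
This is the last Thursday of each month.
Last Thursday of April 2020: April 30, 2020.
May 2020 ends with Thursday May 28, 2020.
Last Thursday of June 2020: June 25, 2020.
July 2020 ends with Thursday July 30, 2020.
Last Thursday of August 2020: August 27, 2020.
September 2020 ends with Thursday September 24, 2020.
Last Thursday of October 2020: October 29, 2020.

October 29, 2020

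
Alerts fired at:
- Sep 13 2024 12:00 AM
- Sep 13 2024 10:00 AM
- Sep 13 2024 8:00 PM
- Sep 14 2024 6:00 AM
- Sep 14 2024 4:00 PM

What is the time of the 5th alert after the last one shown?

Gaps: 10, 10, 10, 10 hours — each event is 10 hours after the previous one.
Sep 14 2024 4:00 PM + 10 h = Sep 15 2024 2:00 AM.
Sep 15 2024 2:00 AM + 10 h = Sep 15 2024 12:00 PM.
Sep 15 2024 12:00 PM + 10 h = Sep 15 2024 10:00 PM.
Sep 15 2024 10:00 PM + 10 h = Sep 16 2024 8:00 AM.
Sep 16 2024 8:00 AM + 10 h = Sep 16 2024 6:00 PM.

Sep 16 2024 6:00 PM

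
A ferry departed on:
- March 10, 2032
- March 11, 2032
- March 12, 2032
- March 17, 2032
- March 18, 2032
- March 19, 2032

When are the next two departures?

Every event lands on a Wednesday or Thursday or Friday (gaps cycle 1, 1, 5, 1, 1).
So the schedule is: every Wednesday, Thursday and Friday.
Next Wednesday: March 24, 2032.
Next Thursday: March 25, 2032.

March 24, 2032; March 25, 2032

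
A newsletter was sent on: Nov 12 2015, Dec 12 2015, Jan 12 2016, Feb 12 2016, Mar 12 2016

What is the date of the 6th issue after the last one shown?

Sep 12 2016

The day-of-month is always 12 (30, 31, 31, 29 days between events).
So this recurs on the 12th of each month.
April 2016: Apr 12 2016.
May 2016: May 12 2016.
Next: June 2016 → Jun 12 2016.
Next: July 2016 → Jul 12 2016.
August 2016: Aug 12 2016.
September 2016: Sep 12 2016.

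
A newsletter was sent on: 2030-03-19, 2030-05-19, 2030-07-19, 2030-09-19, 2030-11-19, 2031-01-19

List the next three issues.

Each date is the 19th; the gaps (61, 61, 62, 61, 61) track the month lengths.
The rule is the 19th of every 2 months.
March 2031: 2031-03-19.
May 2031: 2031-05-19.
Next: July 2031 → 2031-07-19.

2031-03-19, 2031-05-19, 2031-07-19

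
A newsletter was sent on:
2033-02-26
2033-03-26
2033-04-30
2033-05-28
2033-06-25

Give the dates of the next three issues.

2033-07-30, 2033-08-27, 2033-09-24

These are Saturdays with 28, 35, 28, 28-day gaps.
Each is the final Saturday of its month — 2033-04-30 is past the 28th, so '4th Saturday' doesn't fit.
July 2033 ends with Saturday 2033-07-30.
Last Saturday of August 2033: 2033-08-27.
Last Saturday of September 2033: 2033-09-24.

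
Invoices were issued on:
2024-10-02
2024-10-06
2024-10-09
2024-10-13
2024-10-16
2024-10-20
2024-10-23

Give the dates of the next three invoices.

Gaps: 4, 3, 4, 3, 4, 3 days — not constant, but cyclic with period 2.
The events fall on every Wednesday and Sunday.
The following Sunday is 2024-10-27.
Next Wednesday: 2024-10-30.
Next Sunday: 2024-11-03.

2024-10-27, 2024-10-30, 2024-11-03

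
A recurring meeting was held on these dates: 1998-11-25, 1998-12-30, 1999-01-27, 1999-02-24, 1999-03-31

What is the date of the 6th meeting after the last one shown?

1999-09-29

All Wednesdays; the gaps (35, 28, 28, 35) vary with month length.
This is the last Wednesday of each month.
April 1999 ends with Wednesday 1999-04-28.
May 1999 ends with Wednesday 1999-05-26.
June 1999 ends with Wednesday 1999-06-30.
Last Wednesday of July 1999: 1999-07-28.
August 1999 ends with Wednesday 1999-08-25.
Last Wednesday of September 1999: 1999-09-29.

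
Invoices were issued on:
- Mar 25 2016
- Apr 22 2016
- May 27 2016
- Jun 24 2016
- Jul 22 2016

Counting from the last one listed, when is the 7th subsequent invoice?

Gaps: 28, 35, 28, 28 days — a mix of 28 and 35. Every date is a Friday.
Each is the 4th Friday of its month.
August 2016 — 4th Friday is Aug 26 2016.
4th Friday of September 2016: Sep 23 2016.
October 2016 — 4th Friday is Oct 28 2016.
4th Friday of November 2016: Nov 25 2016.
December 2016 — 4th Friday is Dec 23 2016.
4th Friday of January 2017: Jan 27 2017.
4th Friday of February 2017: Feb 24 2017.

Feb 24 2017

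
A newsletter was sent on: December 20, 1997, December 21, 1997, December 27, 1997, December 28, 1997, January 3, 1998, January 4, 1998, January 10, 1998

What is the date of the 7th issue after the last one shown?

February 1, 1998

Every event lands on a Saturday or Sunday (gaps cycle 1, 6, 1, 6, 1, 6).
So the schedule is: every Saturday and Sunday.
The following Sunday is January 11, 1998.
The following Saturday is January 17, 1998.
Next Sunday: January 18, 1998.
Next Saturday: January 24, 1998.
The following Sunday is January 25, 1998.
The following Saturday is January 31, 1998.
Next Sunday: February 1, 1998.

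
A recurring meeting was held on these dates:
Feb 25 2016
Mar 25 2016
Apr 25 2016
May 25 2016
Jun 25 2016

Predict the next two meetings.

Jul 25 2016, Aug 25 2016

Gaps: 29, 31, 30, 31 days — not constant. Every event is on the 25th of the month.
Pattern: the 25th of each month.
July 2016: Jul 25 2016.
August 2016: Aug 25 2016.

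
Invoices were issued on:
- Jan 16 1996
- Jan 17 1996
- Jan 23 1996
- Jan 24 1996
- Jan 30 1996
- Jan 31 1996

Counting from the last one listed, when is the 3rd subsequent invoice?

The gap pattern 1, 6, 1, 6, 1 repeats every 2 events.
These are the Tuesdays and Wednesdays of each week.
The following Tuesday is Feb 6 1996.
The following Wednesday is Feb 7 1996.
The following Tuesday is Feb 13 1996.

Feb 13 1996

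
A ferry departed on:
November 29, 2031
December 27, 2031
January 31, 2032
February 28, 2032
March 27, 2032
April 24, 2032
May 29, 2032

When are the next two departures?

Every date is a Saturday; gaps 28, 35, 28, 28, 28, 35 days.
Each is the last Saturday of its month (at least one falls on the 29th or later, ruling out '4th Saturday').
Last Saturday of June 2032: June 26, 2032.
July 2032 ends with Saturday July 31, 2032.

June 26, 2032; July 31, 2032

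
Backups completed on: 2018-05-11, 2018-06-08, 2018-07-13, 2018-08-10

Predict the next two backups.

Gaps: 28, 35, 28 days — a mix of 28 and 35. Every date is a Friday.
Each is the 2nd Friday of its month.
September 2018 — 2nd Friday is 2018-09-14.
2nd Friday of October 2018: 2018-10-12.

2018-09-14, 2018-10-12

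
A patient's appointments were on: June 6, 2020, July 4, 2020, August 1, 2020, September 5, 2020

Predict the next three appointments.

October 3, 2020; November 7, 2020; December 5, 2020

These are Saturdays at 28- or 35-day spacing (28, 28, 35).
The pattern: 1st Saturday of the month.
October 2020 — 1st Saturday is October 3, 2020.
1st Saturday of November 2020: November 7, 2020.
1st Saturday of December 2020: December 5, 2020.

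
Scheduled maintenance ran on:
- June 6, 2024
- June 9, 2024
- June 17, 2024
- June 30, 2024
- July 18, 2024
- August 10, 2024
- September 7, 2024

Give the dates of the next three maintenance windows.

The spacing grows by 5 each time: 3, 8, 13, 18, 23, 28 days.
Next gap: 33 days. September 7, 2024 + 33 days = October 10, 2024.
Next gap: 38 days. October 10, 2024 + 38 days = November 17, 2024.
Next gap: 43 days. November 17, 2024 + 43 days = December 30, 2024.

October 10, 2024; November 17, 2024; December 30, 2024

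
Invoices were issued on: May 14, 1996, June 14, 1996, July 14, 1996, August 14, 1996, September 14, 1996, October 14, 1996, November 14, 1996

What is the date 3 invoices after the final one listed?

February 14, 1997

Gaps: 31, 30, 31, 31, 30, 31 days — not constant. Every event is on the 14th of the month.
Pattern: the 14th of each month.
Next: December 1996 → December 14, 1996.
January 1997: January 14, 1997.
February 1997: February 14, 1997.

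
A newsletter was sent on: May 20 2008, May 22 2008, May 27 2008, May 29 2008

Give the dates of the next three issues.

Jun 3 2008, Jun 5 2008, Jun 10 2008

Every event lands on a Tuesday or Thursday (gaps cycle 2, 5, 2).
So the schedule is: every Tuesday and Thursday.
The following Tuesday is Jun 3 2008.
Next Thursday: Jun 5 2008.
The following Tuesday is Jun 10 2008.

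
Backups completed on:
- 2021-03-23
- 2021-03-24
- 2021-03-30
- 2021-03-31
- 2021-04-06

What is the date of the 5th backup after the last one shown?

The gap pattern 1, 6, 1, 6 repeats every 2 events.
These are the Tuesdays and Wednesdays of each week.
The following Wednesday is 2021-04-07.
The following Tuesday is 2021-04-13.
Next Wednesday: 2021-04-14.
The following Tuesday is 2021-04-20.
The following Wednesday is 2021-04-21.

2021-04-21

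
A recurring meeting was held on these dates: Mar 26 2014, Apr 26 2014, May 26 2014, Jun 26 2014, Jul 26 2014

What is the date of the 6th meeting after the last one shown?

Gaps: 31, 30, 31, 30 days — not constant. Every event is on the 26th of the month.
Pattern: the 26th of each month.
Next: August 2014 → Aug 26 2014.
September 2014: Sep 26 2014.
October 2014: Oct 26 2014.
November 2014: Nov 26 2014.
December 2014: Dec 26 2014.
Next: January 2015 → Jan 26 2015.

Jan 26 2015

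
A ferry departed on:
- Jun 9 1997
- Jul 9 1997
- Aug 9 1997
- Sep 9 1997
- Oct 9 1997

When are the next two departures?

The day-of-month is always 9 (30, 31, 31, 30 days between events).
So this recurs on the 9th of each month.
Next: November 1997 → Nov 9 1997.
December 1997: Dec 9 1997.

Nov 9 1997, Dec 9 1997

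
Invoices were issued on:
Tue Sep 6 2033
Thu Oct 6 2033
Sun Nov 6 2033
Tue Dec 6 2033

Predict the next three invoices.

The day-of-month is always 6 (30, 31, 30 days between events).
So this recurs on the 6th of each month.
January 2034: Fri Jan 6 2034.
Next: February 2034 → Mon Feb 6 2034.
March 2034: Mon Mar 6 2034.

Fri Jan 6 2034, Mon Feb 6 2034, Mon Mar 6 2034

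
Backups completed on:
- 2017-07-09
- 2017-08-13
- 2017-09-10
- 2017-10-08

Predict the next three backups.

All dates are Sundays, 35, 28, 28 days apart.
Specifically, the 2nd Sunday of each month.
2nd Sunday of November 2017: 2017-11-12.
2nd Sunday of December 2017: 2017-12-10.
January 2018 — 2nd Sunday is 2018-01-14.

2017-11-12, 2017-12-10, 2018-01-14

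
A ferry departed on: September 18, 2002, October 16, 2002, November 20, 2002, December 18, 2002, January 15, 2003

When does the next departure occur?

Gaps: 28, 35, 28, 28 days — a mix of 28 and 35. Every date is a Wednesday.
Each is the 3rd Wednesday of its month.
3rd Wednesday of February 2003: February 19, 2003.

February 19, 2003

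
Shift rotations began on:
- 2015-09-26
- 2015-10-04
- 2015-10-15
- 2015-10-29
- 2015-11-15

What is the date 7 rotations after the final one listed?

2016-06-05

Gaps: 8, 11, 14, 17 days — each gap is 3 larger than the previous one.
Next gap: 20 days. 2015-11-15 + 20 days = 2015-12-05.
Next gap: 23 days. 2015-12-05 + 23 days = 2015-12-28.
Next gap: 26 days. 2015-12-28 + 26 days = 2016-01-23.
Next gap: 29 days. 2016-01-23 + 29 days = 2016-02-21.
Next gap: 32 days. 2016-02-21 + 32 days = 2016-03-24.
Next gap: 35 days. 2016-03-24 + 35 days = 2016-04-28.
Next gap: 38 days. 2016-04-28 + 38 days = 2016-06-05.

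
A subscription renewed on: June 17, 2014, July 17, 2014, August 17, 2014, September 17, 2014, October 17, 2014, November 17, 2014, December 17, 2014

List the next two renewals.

January 17, 2015; February 17, 2015

Each date is the 17th; the gaps (30, 31, 31, 30, 31, 30) track the month lengths.
The rule is the 17th of each month.
January 2015: January 17, 2015.
Next: February 2015 → February 17, 2015.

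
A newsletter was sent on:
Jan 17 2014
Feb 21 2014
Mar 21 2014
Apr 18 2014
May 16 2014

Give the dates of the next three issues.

All dates are Fridays, 35, 28, 28, 28 days apart.
Specifically, the 3rd Friday of each month.
3rd Friday of June 2014: Jun 20 2014.
July 2014 — 3rd Friday is Jul 18 2014.
3rd Friday of August 2014: Aug 15 2014.

Jun 20 2014, Jul 18 2014, Aug 15 2014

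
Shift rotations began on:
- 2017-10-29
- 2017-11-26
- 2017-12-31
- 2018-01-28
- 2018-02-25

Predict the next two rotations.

Every date is a Sunday; gaps 28, 35, 28, 28 days.
Each is the last Sunday of its month (at least one falls on the 29th or later, ruling out '4th Sunday').
Last Sunday of March 2018: 2018-03-25.
April 2018 ends with Sunday 2018-04-29.

2018-03-25, 2018-04-29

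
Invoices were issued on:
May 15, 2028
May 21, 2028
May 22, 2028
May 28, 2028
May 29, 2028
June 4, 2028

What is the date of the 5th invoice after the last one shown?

June 19, 2028

Gaps: 6, 1, 6, 1, 6 days — not constant, but cyclic with period 2.
The events fall on every Monday and Sunday.
The following Monday is June 5, 2028.
Next Sunday: June 11, 2028.
The following Monday is June 12, 2028.
Next Sunday: June 18, 2028.
Next Monday: June 19, 2028.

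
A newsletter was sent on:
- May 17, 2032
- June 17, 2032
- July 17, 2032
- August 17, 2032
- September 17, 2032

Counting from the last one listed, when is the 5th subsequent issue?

February 17, 2033

Gaps: 31, 30, 31, 31 days — not constant. Every event is on the 17th of the month.
Pattern: the 17th of each month.
October 2032: October 17, 2032.
Next: November 2032 → November 17, 2032.
Next: December 2032 → December 17, 2032.
Next: January 2033 → January 17, 2033.
Next: February 2033 → February 17, 2033.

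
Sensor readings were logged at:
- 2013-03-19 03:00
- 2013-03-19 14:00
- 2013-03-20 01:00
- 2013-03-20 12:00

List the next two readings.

2013-03-20 23:00, 2013-03-21 10:00

Gaps: 11, 11, 11 hours — each event is 11 hours after the previous one.
2013-03-20 12:00 + 11 h = 2013-03-20 23:00.
2013-03-20 23:00 + 11 h = 2013-03-21 10:00.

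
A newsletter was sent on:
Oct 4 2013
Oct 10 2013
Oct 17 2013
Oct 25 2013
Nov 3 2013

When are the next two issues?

Gaps: 6, 7, 8, 9 days — each gap is 1 larger than the previous one.
Next gap: 10 days. Nov 3 2013 + 10 days = Nov 13 2013.
Next gap: 11 days. Nov 13 2013 + 11 days = Nov 24 2013.

Nov 13 2013, Nov 24 2013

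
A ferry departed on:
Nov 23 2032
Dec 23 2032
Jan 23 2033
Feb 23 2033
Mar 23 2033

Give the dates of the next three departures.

Apr 23 2033, May 23 2033, Jun 23 2033

Gaps: 30, 31, 31, 28 days — not constant. Every event is on the 23rd of the month.
Pattern: the 23rd of each month.
April 2033: Apr 23 2033.
May 2033: May 23 2033.
June 2033: Jun 23 2033.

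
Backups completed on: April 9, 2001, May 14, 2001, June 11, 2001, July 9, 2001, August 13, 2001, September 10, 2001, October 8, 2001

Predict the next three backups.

Gaps: 35, 28, 28, 35, 28, 28 days — a mix of 28 and 35. Every date is a Monday.
Each is the 2nd Monday of its month.
2nd Monday of November 2001: November 12, 2001.
2nd Monday of December 2001: December 10, 2001.
2nd Monday of January 2002: January 14, 2002.

November 12, 2001; December 10, 2001; January 14, 2002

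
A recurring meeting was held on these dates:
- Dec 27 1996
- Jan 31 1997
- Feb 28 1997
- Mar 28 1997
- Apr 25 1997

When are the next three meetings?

These are Fridays with 35, 28, 28, 28-day gaps.
Each is the final Friday of its month — Jan 31 1997 is past the 28th, so '4th Friday' doesn't fit.
Last Friday of May 1997: May 30 1997.
Last Friday of June 1997: Jun 27 1997.
July 1997 ends with Friday Jul 25 1997.

May 30 1997, Jun 27 1997, Jul 25 1997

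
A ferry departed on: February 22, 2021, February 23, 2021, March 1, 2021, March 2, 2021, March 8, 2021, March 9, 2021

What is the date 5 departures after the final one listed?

Every event lands on a Monday or Tuesday (gaps cycle 1, 6, 1, 6, 1).
So the schedule is: every Monday and Tuesday.
The following Monday is March 15, 2021.
Next Tuesday: March 16, 2021.
The following Monday is March 22, 2021.
The following Tuesday is March 23, 2021.
The following Monday is March 29, 2021.

March 29, 2021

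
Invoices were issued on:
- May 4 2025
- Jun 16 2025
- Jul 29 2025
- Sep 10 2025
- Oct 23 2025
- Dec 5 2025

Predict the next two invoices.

Jan 17 2026, Mar 1 2026

The spacing is 43, 43, 43, 43, 43 days — always 43 days.
Dec 5 2025 + 43 days = Jan 17 2026.
Jan 17 2026 + 43 days = Mar 1 2026.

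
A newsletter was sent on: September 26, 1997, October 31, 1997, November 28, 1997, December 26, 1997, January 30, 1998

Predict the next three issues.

These are Fridays with 35, 28, 28, 35-day gaps.
Each is the final Friday of its month — October 31, 1997 is past the 28th, so '4th Friday' doesn't fit.
February 1998 ends with Friday February 27, 1998.
March 1998 ends with Friday March 27, 1998.
Last Friday of April 1998: April 24, 1998.

February 27, 1998; March 27, 1998; April 24, 1998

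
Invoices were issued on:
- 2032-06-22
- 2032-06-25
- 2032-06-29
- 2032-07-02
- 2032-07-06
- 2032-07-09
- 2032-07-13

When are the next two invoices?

2032-07-16, 2032-07-20

The gap pattern 3, 4, 3, 4, 3, 4 repeats every 2 events.
These are the Tuesdays and Fridays of each week.
The following Friday is 2032-07-16.
The following Tuesday is 2032-07-20.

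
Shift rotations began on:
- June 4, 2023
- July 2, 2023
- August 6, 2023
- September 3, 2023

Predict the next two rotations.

Gaps: 28, 35, 28 days — a mix of 28 and 35. Every date is a Sunday.
Each is the 1st Sunday of its month.
October 2023 — 1st Sunday is October 1, 2023.
1st Sunday of November 2023: November 5, 2023.

October 1, 2023; November 5, 2023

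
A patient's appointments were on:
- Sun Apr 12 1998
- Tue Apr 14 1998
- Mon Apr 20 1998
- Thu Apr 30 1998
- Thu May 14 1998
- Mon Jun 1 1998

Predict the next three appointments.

Tue Jun 23 1998, Sun Jul 19 1998, Tue Aug 18 1998

Intervals are 2, 6, 10, 14, 18 days — an arithmetic progression with common difference 4.
Next gap: 22 days. Mon Jun 1 1998 + 22 days = Tue Jun 23 1998.
Next gap: 26 days. Tue Jun 23 1998 + 26 days = Sun Jul 19 1998.
Next gap: 30 days. Sun Jul 19 1998 + 30 days = Tue Aug 18 1998.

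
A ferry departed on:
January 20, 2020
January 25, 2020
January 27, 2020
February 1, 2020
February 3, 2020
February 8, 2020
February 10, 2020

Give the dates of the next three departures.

February 15, 2020; February 17, 2020; February 22, 2020

Gaps: 5, 2, 5, 2, 5, 2 days — not constant, but cyclic with period 2.
The events fall on every Monday and Saturday.
Next Saturday: February 15, 2020.
The following Monday is February 17, 2020.
The following Saturday is February 22, 2020.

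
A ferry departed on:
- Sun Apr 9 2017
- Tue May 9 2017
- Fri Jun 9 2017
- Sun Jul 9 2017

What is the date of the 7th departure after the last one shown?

Each date is the 9th; the gaps (30, 31, 30) track the month lengths.
The rule is the 9th of each month.
August 2017: Wed Aug 9 2017.
Next: September 2017 → Sat Sep 9 2017.
Next: October 2017 → Mon Oct 9 2017.
November 2017: Thu Nov 9 2017.
Next: December 2017 → Sat Dec 9 2017.
Next: January 2018 → Tue Jan 9 2018.
February 2018: Fri Feb 9 2018.

Fri Feb 9 2018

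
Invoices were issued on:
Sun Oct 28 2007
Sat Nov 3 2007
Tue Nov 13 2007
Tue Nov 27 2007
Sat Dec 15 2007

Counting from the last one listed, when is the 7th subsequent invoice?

Sat Aug 9 2008

The spacing grows by 4 each time: 6, 10, 14, 18 days.
Next gap: 22 days. Sat Dec 15 2007 + 22 days = Sun Jan 6 2008.
Next gap: 26 days. Sun Jan 6 2008 + 26 days = Fri Feb 1 2008.
Next gap: 30 days. Fri Feb 1 2008 + 30 days = Sun Mar 2 2008.
Next gap: 34 days. Sun Mar 2 2008 + 34 days = Sat Apr 5 2008.
Next gap: 38 days. Sat Apr 5 2008 + 38 days = Tue May 13 2008.
Next gap: 42 days. Tue May 13 2008 + 42 days = Tue Jun 24 2008.
Next gap: 46 days. Tue Jun 24 2008 + 46 days = Sat Aug 9 2008.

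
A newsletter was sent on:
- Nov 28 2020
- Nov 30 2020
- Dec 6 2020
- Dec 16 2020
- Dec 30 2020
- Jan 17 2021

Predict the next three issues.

Intervals are 2, 6, 10, 14, 18 days — an arithmetic progression with common difference 4.
Next gap: 22 days. Jan 17 2021 + 22 days = Feb 8 2021.
Next gap: 26 days. Feb 8 2021 + 26 days = Mar 6 2021.
Next gap: 30 days. Mar 6 2021 + 30 days = Apr 5 2021.

Feb 8 2021, Mar 6 2021, Apr 5 2021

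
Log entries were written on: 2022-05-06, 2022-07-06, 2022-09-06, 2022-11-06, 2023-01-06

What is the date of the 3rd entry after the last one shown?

2023-07-06

Gaps: 61, 62, 61, 61 days — not constant. Every event is on the 6th of the month.
Pattern: the 6th of every 2 months.
Next: March 2023 → 2023-03-06.
Next: May 2023 → 2023-05-06.
Next: July 2023 → 2023-07-06.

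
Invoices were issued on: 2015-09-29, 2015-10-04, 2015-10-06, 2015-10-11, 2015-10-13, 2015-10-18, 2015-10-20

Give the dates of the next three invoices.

The gap pattern 5, 2, 5, 2, 5, 2 repeats every 2 events.
These are the Tuesdays and Sundays of each week.
Next Sunday: 2015-10-25.
The following Tuesday is 2015-10-27.
The following Sunday is 2015-11-01.

2015-10-25, 2015-10-27, 2015-11-01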